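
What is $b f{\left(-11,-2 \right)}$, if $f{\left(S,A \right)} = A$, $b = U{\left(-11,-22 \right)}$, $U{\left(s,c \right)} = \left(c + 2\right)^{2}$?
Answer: $-800$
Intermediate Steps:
$U{\left(s,c \right)} = \left(2 + c\right)^{2}$
$b = 400$ ($b = \left(2 - 22\right)^{2} = \left(-20\right)^{2} = 400$)
$b f{\left(-11,-2 \right)} = 400 \left(-2\right) = -800$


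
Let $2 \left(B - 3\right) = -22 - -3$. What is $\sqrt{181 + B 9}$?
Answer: $\frac{7 \sqrt{10}}{2} \approx 11.068$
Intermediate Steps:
$B = - \frac{13}{2}$ ($B = 3 + \frac{-22 - -3}{2} = 3 + \frac{-22 + 3}{2} = 3 + \frac{1}{2} \left(-19\right) = 3 - \frac{19}{2} = - \frac{13}{2} \approx -6.5$)
$\sqrt{181 + B 9} = \sqrt{181 - \frac{117}{2}} = \sqrt{\frac{245}{2}} = \frac{7 \sqrt{10}}{2}$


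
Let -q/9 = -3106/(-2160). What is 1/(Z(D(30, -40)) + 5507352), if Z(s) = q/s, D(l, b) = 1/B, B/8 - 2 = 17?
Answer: 15/82580773 ≈ 1.8164e-7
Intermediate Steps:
B = 152 (B = 16 + 8*17 = 16 + 136 = 152)
q = -1553/120 (q = -(-27954)/(-2160) = -(-27954)*(-1)/2160 = -9*1553/1080 = -1553/120 ≈ -12.942)
D(l, b) = 1/152
Z(s) = -1553/(120*s)
1/(Z(D(30, -40)) + 5507352) = 1/(-1553/(120*1/152) + 5507352) = 1/(-1553/120*152 + 5507352) = 1/(-29507/15 + 5507352) = 1/(82580773/15) = 15/82580773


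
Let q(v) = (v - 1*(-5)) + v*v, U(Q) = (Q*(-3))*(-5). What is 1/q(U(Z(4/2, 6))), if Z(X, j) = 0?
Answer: ⅕ ≈ 0.20000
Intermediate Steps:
U(Q) = 15*Q (U(Q) = -3*Q*(-5) = 15*Q)
q(v) = 5 + v + v² (q(v) = (v + 5) + v² = (5 + v) + v² = 5 + v + v²)
1/q(U(Z(4/2, 6))) = 1/(5 + 15*0 + (15*0)²) = 1/(5 + 0 + 0²) = 1/(5 + 0 + 0) = 1/5 = ⅕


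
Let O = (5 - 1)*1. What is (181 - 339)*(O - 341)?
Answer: 53246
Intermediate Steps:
O = 4 (O = 4*1 = 4)
(181 - 339)*(O - 341) = (181 - 339)*(4 - 341) = -158*(-337) = 53246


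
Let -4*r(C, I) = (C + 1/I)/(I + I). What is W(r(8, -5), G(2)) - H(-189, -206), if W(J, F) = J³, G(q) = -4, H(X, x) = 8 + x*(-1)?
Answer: -1711940681/8000000 ≈ -213.99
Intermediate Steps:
H(X, x) = 8 - x
r(C, I) = -(C + 1/I)/(8*I) (r(C, I) = -(C + 1/I)/(4*(I + I)) = -(C + 1/I)/(4*(2*I)) = -(C + 1/I)*1/(2*I)/4 = -(C + 1/I)/(8*I))
W(r(8, -5), G(2)) - H(-189, -206) = ((⅛)*(-1 - 1*8*(-5))/(-5)²)³ - (8 - 1*(-206)) = ((⅛)*(1/25)*(-1 + 40))³ - (8 + 206) = ((⅛)*(1/25)*39)³ - 1*214 = (39/200)³ - 214 = 59319/8000000 - 214 = -1711940681/8000000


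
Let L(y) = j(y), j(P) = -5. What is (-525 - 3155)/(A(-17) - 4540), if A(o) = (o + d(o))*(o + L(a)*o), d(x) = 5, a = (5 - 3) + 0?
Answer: 920/1339 ≈ 0.68708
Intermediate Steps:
a = 2 (a = 2 + 0 = 2)
L(y) = -5
A(o) = -4*o*(5 + o) (A(o) = (o + 5)*(o - 5*o) = (5 + o)*(-4*o) = -4*o*(5 + o))
(-525 - 3155)/(A(-17) - 4540) = (-525 - 3155)/(4*(-17)*(-5 - 1*(-17)) - 4540) = -3680/(4*(-17)*(-5 + 17) - 4540) = -3680/(4*(-17)*12 - 4540) = -3680/(-816 - 4540) = -3680/(-5356) = -3680*(-1/5356) = 920/1339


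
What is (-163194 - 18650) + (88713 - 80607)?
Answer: -173738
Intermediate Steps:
(-163194 - 18650) + (88713 - 80607) = -181844 + 8106 = -173738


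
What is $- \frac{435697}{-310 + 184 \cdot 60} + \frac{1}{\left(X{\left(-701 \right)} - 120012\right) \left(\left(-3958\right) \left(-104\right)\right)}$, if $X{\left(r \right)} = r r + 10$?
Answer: $- \frac{33304616194073683}{820199661146320} \approx -40.605$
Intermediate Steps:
$X{\left(r \right)} = 10 + r^{2}$ ($X{\left(r \right)} = r^{2} + 10 = 10 + r^{2}$)
$- \frac{435697}{-310 + 184 \cdot 60} + \frac{1}{\left(X{\left(-701 \right)} - 120012\right) \left(\left(-3958\right) \left(-104\right)\right)} = - \frac{435697}{-310 + 184 \cdot 60} + \frac{1}{\left(\left(10 + \left(-701\right)^{2}\right) - 120012\right) \left(\left(-3958\right) \left(-104\right)\right)} = - \frac{435697}{-310 + 11040} + \frac{1}{\left(\left(10 + 491401\right) - 120012\right) 411632} = - \frac{435697}{10730} + \frac{1}{491411 - 120012} \cdot \frac{1}{411632} = \left(-435697\right) \frac{1}{10730} + \frac{1}{371399} \cdot \frac{1}{411632} = - \frac{435697}{10730} + \frac{1}{371399} \cdot \frac{1}{411632} = - \frac{435697}{10730} + \frac{1}{152879713168} = - \frac{33304616194073683}{820199661146320}$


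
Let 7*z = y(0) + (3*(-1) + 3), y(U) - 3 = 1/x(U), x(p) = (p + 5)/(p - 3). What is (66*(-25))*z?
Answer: -3960/7 ≈ -565.71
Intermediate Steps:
x(p) = (5 + p)/(-3 + p)
y(U) = 3 + (-3 + U)/(5 + U) (y(U) = 3 + 1/((5 + U)/(-3 + U)) = 3 + (-3 + U)/(5 + U))
z = 12/35 (z = (4*(3 + 0)/(5 + 0) + (3*(-1) + 3))/7 = (4*3/5 + (-3 + 3))/7 = (4*(⅕)*3 + 0)/7 = (12/5 + 0)/7 = (⅐)*(12/5) = 12/35 ≈ 0.34286)
(66*(-25))*z = (66*(-25))*(12/35) = -1650*12/35 = -3960/7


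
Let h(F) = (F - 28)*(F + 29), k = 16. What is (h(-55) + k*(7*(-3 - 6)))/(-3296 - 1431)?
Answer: -1150/4727 ≈ -0.24328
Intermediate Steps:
h(F) = (-28 + F)*(29 + F)
(h(-55) + k*(7*(-3 - 6)))/(-3296 - 1431) = ((-812 - 55 + (-55)²) + 16*(7*(-3 - 6)))/(-3296 - 1431) = ((-812 - 55 + 3025) + 16*(7*(-9)))/(-4727) = (2158 + 16*(-63))*(-1/4727) = (2158 - 1008)*(-1/4727) = 1150*(-1/4727) = -1150/4727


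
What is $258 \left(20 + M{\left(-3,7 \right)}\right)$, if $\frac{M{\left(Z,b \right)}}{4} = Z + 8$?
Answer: $10320$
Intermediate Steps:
$M{\left(Z,b \right)} = 32 + 4 Z$ ($M{\left(Z,b \right)} = 4 \left(Z + 8\right) = 4 \left(8 + Z\right) = 32 + 4 Z$)
$258 \left(20 + M{\left(-3,7 \right)}\right) = 258 \left(20 + \left(32 + 4 \left(-3\right)\right)\right) = 258 \left(20 + \left(32 - 12\right)\right) = 258 \left(20 + 20\right) = 258 \cdot 40 = 10320$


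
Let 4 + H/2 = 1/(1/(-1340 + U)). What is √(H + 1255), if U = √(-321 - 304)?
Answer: √(-1433 + 50*I) ≈ 0.6603 + 37.861*I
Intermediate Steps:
U = 25*I (U = √(-625) = 25*I ≈ 25.0*I)
H = -2688 + 50*I (H = -8 + 2/(1/(-1340 + 25*I)) = -8 + 2/(((-1340 - 25*I)/1796225)) = -8 + 2*(-1340 + 25*I) = -8 + (-2680 + 50*I) = -2688 + 50*I ≈ -2688.0 + 50.0*I)
√(H + 1255) = √((-2688 + 50*I) + 1255) = √(-1433 + 50*I)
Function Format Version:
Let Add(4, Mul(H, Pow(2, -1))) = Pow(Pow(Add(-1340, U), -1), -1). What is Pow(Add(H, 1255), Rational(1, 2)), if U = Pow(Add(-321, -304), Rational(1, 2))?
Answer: Pow(Add(-1433, Mul(50, I)), Rational(1, 2)) ≈ Add(0.6603, Mul(37.861, I))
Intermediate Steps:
U = Mul(25, I) (U = Pow(-625, Rational(1, 2)) = Mul(25, I) ≈ Mul(25.000, I))
H = Add(-2688, Mul(50, I)) (H = Add(-8, Mul(2, Pow(Pow(Add(-1340, Mul(25, I)), -1), -1))) = Add(-8, Mul(2, Pow(Mul(Rational(1, 1796225), Add(-1340, Mul(-25, I))), -1))) = Add(-8, Mul(2, Add(-1340, Mul(25, I)))) = Add(-8, Add(-2680, Mul(50, I))) = Add(-2688, Mul(50, I)) ≈ Add(-2688.0, Mul(50.000, I)))
Pow(Add(H, 1255), Rational(1, 2)) = Pow(Add(Add(-2688, Mul(50, I)), 1255), Rational(1, 2)) = Pow(Add(-1433, Mul(50, I)), Rational(1, 2))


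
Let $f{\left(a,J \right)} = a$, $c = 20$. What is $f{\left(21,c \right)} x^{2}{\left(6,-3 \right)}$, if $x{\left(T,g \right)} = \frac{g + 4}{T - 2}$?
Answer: $\frac{21}{16} \approx 1.3125$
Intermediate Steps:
$x{\left(T,g \right)} = \frac{4 + g}{-2 + T}$
$f{\left(21,c \right)} x^{2}{\left(6,-3 \right)} = 21 \left(\frac{4 - 3}{-2 + 6}\right)^{2} = 21 \left(\frac{1}{4} \cdot 1\right)^{2} = \frac{21}{16}$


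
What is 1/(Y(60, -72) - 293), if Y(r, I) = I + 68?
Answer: -1/297 ≈ -0.0033670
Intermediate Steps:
Y(r, I) = 68 + I
1/(Y(60, -72) - 293) = 1/((68 - 72) - 293) = 1/(-4 - 293) = 1/(-297) = -1/297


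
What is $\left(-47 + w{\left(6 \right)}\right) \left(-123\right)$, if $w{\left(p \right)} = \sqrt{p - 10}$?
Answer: $5781 - 246 i \approx 5781.0 - 246.0 i$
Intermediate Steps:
$w{\left(p \right)} = \sqrt{-10 + p}$
$\left(-47 + w{\left(6 \right)}\right) \left(-123\right) = \left(-47 + \sqrt{-10 + 6}\right) \left(-123\right) = \left(-47 + \sqrt{-4}\right) \left(-123\right) = \left(-47 + 2 i\right) \left(-123\right) = 5781 - 246 i$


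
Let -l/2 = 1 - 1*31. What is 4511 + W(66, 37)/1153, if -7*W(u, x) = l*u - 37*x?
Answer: 36405690/8071 ≈ 4510.7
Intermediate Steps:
l = 60 (l = -2*(1 - 1*31) = -2*(1 - 31) = -2*(-30) = 60)
W(u, x) = -60*u/7 + 37*x/7 (W(u, x) = -(60*u - 37*x)/7 = -(-37*x + 60*u)/7 = -60*u/7 + 37*x/7)
4511 + W(66, 37)/1153 = 4511 + (-60/7*66 + (37/7)*37)/1153 = 4511 + (-3960/7 + 1369/7)*(1/1153) = 4511 - 2591/7*1/1153 = 4511 - 2591/8071 = 36405690/8071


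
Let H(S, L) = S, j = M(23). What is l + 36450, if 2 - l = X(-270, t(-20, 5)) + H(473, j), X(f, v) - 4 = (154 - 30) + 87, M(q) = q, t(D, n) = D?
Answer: 35764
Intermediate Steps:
j = 23
X(f, v) = 215 (X(f, v) = 4 + ((154 - 30) + 87) = 4 + (124 + 87) = 4 + 211 = 215)
l = -686 (l = 2 - (215 + 473) = 2 - 1*688 = 2 - 688 = -686)
l + 36450 = -686 + 36450 = 35764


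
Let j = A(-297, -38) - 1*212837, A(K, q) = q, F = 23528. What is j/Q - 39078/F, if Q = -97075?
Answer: 24300523/45679612 ≈ 0.53198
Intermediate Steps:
j = -212875 (j = -38 - 1*212837 = -38 - 212837 = -212875)
j/Q - 39078/F = -212875/(-97075) - 39078/23528 = -212875*(-1/97075) - 39078*1/23528 = 8515/3883 - 19539/11764 = 24300523/45679612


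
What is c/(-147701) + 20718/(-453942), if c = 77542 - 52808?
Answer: -793770597/3724871519 ≈ -0.21310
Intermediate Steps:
c = 24734
c/(-147701) + 20718/(-453942) = 24734/(-147701) + 20718/(-453942) = 24734*(-1/147701) + 20718*(-1/453942) = -24734/147701 - 1151/25219 = -793770597/3724871519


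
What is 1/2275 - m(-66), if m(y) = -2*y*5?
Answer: -1501499/2275 ≈ -660.00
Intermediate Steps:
m(y) = -10*y
1/2275 - m(-66) = 1/2275 - (-10)*(-66) = 1/2275 - 1*660 = 1/2275 - 660 = -1501499/2275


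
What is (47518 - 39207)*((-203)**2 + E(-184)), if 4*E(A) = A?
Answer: 342105693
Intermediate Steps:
E(A) = A/4
(47518 - 39207)*((-203)**2 + E(-184)) = (47518 - 39207)*((-203)**2 + (1/4)*(-184)) = 8311*(41209 - 46) = 8311*41163 = 342105693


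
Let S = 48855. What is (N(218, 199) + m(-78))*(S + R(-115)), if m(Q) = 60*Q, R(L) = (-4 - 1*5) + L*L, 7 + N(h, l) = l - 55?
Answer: -281988553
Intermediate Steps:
N(h, l) = -62 + l (N(h, l) = -7 + (l - 55) = -7 + (-55 + l) = -62 + l)
R(L) = -9 + L**2 (R(L) = (-4 - 5) + L**2 = -9 + L**2)
(N(218, 199) + m(-78))*(S + R(-115)) = ((-62 + 199) + 60*(-78))*(48855 + (-9 + (-115)**2)) = (137 - 4680)*(48855 + (-9 + 13225)) = -4543*(48855 + 13216) = -4543*62071 = -281988553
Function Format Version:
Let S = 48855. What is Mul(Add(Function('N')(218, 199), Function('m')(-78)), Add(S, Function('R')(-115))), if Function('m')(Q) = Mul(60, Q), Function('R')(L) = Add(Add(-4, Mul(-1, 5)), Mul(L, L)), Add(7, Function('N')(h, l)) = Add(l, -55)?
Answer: -281988553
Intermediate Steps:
Function('N')(h, l) = Add(-62, l) (Function('N')(h, l) = Add(-7, Add(l, -55)) = Add(-7, Add(-55, l)) = Add(-62, l))
Function('R')(L) = Add(-9, Pow(L, 2)) (Function('R')(L) = Add(Add(-4, -5), Pow(L, 2)) = Add(-9, Pow(L, 2)))
Mul(Add(Function('N')(218, 199), Function('m')(-78)), Add(S, Function('R')(-115))) = Mul(Add(Add(-62, 199), Mul(60, -78)), Add(48855, Add(-9, Pow(-115, 2)))) = Mul(Add(137, -4680), Add(48855, Add(-9, 13225))) = Mul(-4543, Add(48855, 13216)) = Mul(-4543, 62071) = -281988553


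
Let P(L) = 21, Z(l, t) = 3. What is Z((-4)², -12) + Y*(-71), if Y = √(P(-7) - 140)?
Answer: 3 - 71*I*√119 ≈ 3.0 - 774.52*I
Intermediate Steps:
Y = I*√119 (Y = √(21 - 140) = √(-119) = I*√119 ≈ 10.909*I)
Z((-4)², -12) + Y*(-71) = 3 + (I*√119)*(-71) = 3 - 71*I*√119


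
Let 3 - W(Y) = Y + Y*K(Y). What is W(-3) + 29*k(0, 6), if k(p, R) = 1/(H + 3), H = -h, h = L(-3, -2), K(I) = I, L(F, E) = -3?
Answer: 11/6 ≈ 1.8333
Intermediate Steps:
h = -3
H = 3 (H = -1*(-3) = 3)
W(Y) = 3 - Y - Y**2 (W(Y) = 3 - (Y + Y*Y) = 3 - (Y + Y**2) = 3 + (-Y - Y**2) = 3 - Y - Y**2)
k(p, R) = 1/6 (k(p, R) = 1/(3 + 3) = 1/6)
W(-3) + 29*k(0, 6) = (3 - 1*(-3) - 1*(-3)**2) + 29*(1/6) = (3 + 3 - 1*9) + 29/6 = (3 + 3 - 9) + 29/6 = -3 + 29/6 = 11/6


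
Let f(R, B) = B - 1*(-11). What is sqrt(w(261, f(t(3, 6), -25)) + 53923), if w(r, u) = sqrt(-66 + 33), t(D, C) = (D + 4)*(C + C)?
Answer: sqrt(53923 + I*sqrt(33)) ≈ 232.21 + 0.012*I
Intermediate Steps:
t(D, C) = 2*C*(4 + D) (t(D, C) = (4 + D)*(2*C) = 2*C*(4 + D))
f(R, B) = 11 + B (f(R, B) = B + 11 = 11 + B)
w(r, u) = I*sqrt(33) (w(r, u) = sqrt(-33) = I*sqrt(33))
sqrt(w(261, f(t(3, 6), -25)) + 53923) = sqrt(I*sqrt(33) + 53923) = sqrt(53923 + I*sqrt(33))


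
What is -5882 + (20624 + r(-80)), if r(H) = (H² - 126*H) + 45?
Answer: 31267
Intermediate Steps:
r(H) = 45 + H² - 126*H
-5882 + (20624 + r(-80)) = -5882 + (20624 + (45 + (-80)² - 126*(-80))) = -5882 + (20624 + (45 + 6400 + 10080)) = -5882 + (20624 + 16525) = -5882 + 37149 = 31267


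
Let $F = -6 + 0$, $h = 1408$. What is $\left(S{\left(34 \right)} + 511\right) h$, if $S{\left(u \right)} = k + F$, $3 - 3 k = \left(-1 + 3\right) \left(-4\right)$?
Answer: $\frac{2148608}{3} \approx 7.162 \cdot 10^{5}$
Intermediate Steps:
$F = -6$
$k = \frac{11}{3}$ ($k = 1 - \frac{\left(-1 + 3\right) \left(-4\right)}{3} = 1 - \frac{2 \left(-4\right)}{3} = 1 - - \frac{8}{3} = 1 + \frac{8}{3} = \frac{11}{3} \approx 3.6667$)
$S{\left(u \right)} = - \frac{7}{3}$ ($S{\left(u \right)} = \frac{11}{3} - 6 = - \frac{7}{3}$)
$\left(S{\left(34 \right)} + 511\right) h = \left(- \frac{7}{3} + 511\right) 1408 = \frac{1526}{3} \cdot 1408 = \frac{2148608}{3}$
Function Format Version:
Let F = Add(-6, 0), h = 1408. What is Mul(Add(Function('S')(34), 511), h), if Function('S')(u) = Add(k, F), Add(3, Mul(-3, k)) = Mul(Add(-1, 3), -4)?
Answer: Rational(2148608, 3) ≈ 7.1620e+5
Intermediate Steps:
F = -6
k = Rational(11, 3) (k = Add(1, Mul(Rational(-1, 3), Mul(Add(-1, 3), -4))) = Add(1, Mul(Rational(-1, 3), Mul(2, -4))) = Add(1, Mul(Rational(-1, 3), -8)) = Add(1, Rational(8, 3)) = Rational(11, 3) ≈ 3.6667)
Function('S')(u) = Rational(-7, 3) (Function('S')(u) = Add(Rational(11, 3), -6) = Rational(-7, 3))
Mul(Add(Function('S')(34), 511), h) = Mul(Add(Rational(-7, 3), 511), 1408) = Mul(Rational(1526, 3), 1408) = Rational(2148608, 3)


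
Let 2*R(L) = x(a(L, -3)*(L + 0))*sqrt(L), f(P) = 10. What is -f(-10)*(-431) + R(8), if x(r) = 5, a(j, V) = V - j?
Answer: 4310 + 5*sqrt(2) ≈ 4317.1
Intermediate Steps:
R(L) = 5*sqrt(L)/2 (R(L) = (5*sqrt(L))/2 = 5*sqrt(L)/2)
-f(-10)*(-431) + R(8) = -1*10*(-431) + 5*sqrt(8)/2 = -10*(-431) + 5*(2*sqrt(2))/2 = 4310 + 5*sqrt(2)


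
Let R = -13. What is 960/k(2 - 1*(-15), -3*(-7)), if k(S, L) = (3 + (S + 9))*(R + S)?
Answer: 240/29 ≈ 8.2759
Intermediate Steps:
k(S, L) = (-13 + S)*(12 + S) (k(S, L) = (3 + (S + 9))*(-13 + S) = (3 + (9 + S))*(-13 + S) = (12 + S)*(-13 + S) = (-13 + S)*(12 + S))
960/k(2 - 1*(-15), -3*(-7)) = 960/(-156 + (2 - 1*(-15))² - (2 - 1*(-15))) = 960/(-156 + (2 + 15)² - (2 + 15)) = 960/(-156 + 17² - 1*17) = 960/(-156 + 289 - 17) = 960/116 = 960*(1/116) = 240/29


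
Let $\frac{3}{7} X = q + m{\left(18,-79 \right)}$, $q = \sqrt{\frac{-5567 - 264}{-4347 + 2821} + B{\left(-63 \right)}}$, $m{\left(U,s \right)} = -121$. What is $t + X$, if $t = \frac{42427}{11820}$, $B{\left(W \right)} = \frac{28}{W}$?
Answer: $- \frac{1098251}{3940} + \frac{35 \sqrt{57770}}{1962} \approx -274.46$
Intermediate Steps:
$q = \frac{5 \sqrt{57770}}{654}$ ($q = \sqrt{\frac{-5567 - 264}{-4347 + 2821} + \frac{28}{-63}} = \sqrt{- \frac{5831}{-1526} + 28 \left(- \frac{1}{63}\right)} = \sqrt{\left(-5831\right) \left(- \frac{1}{1526}\right) - \frac{4}{9}} = \sqrt{\frac{833}{218} - \frac{4}{9}} = \sqrt{\frac{6625}{1962}} = \frac{5 \sqrt{57770}}{654} \approx 1.8376$)
$t = \frac{42427}{11820}$ ($t = 42427 \cdot \frac{1}{11820} = \frac{42427}{11820} \approx 3.5894$)
$X = - \frac{847}{3} + \frac{35 \sqrt{57770}}{1962}$ ($X = \frac{7 \left(\frac{5 \sqrt{57770}}{654} - 121\right)}{3} = \frac{7 \left(-121 + \frac{5 \sqrt{57770}}{654}\right)}{3} = - \frac{847}{3} + \frac{35 \sqrt{57770}}{1962} \approx -278.05$)
$t + X = \frac{42427}{11820} - \left(\frac{847}{3} - \frac{35 \sqrt{57770}}{1962}\right) = - \frac{1098251}{3940} + \frac{35 \sqrt{57770}}{1962}$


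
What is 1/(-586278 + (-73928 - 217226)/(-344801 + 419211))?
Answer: -37205/21812618567 ≈ -1.7057e-6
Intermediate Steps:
1/(-586278 + (-73928 - 217226)/(-344801 + 419211)) = 1/(-586278 - 291154/74410) = 1/(-586278 - 291154*1/74410) = 1/(-586278 - 145577/37205) = 1/(-21812618567/37205) = -37205/21812618567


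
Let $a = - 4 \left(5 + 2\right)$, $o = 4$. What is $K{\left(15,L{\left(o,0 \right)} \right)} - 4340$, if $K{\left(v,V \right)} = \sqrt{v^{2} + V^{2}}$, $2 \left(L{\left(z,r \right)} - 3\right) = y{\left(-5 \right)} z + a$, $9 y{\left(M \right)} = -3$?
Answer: $-4340 + \frac{5 \sqrt{130}}{3} \approx -4321.0$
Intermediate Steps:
$y{\left(M \right)} = - \frac{1}{3}$ ($y{\left(M \right)} = \frac{1}{9} \left(-3\right) = - \frac{1}{3}$)
$a = -28$ ($a = \left(-4\right) 7 = -28$)
$L{\left(z,r \right)} = -11 - \frac{z}{6}$ ($L{\left(z,r \right)} = 3 + \frac{- \frac{z}{3} - 28}{2} = 3 + \frac{-28 - \frac{z}{3}}{2} = 3 - \left(14 + \frac{z}{6}\right) = -11 - \frac{z}{6}$)
$K{\left(v,V \right)} = \sqrt{V^{2} + v^{2}}$
$K{\left(15,L{\left(o,0 \right)} \right)} - 4340 = \sqrt{\left(-11 - \frac{2}{3}\right)^{2} + 15^{2}} - 4340 = \sqrt{\left(-11 - \frac{2}{3}\right)^{2} + 225} - 4340 = \sqrt{\left(- \frac{35}{3}\right)^{2} + 225} - 4340 = \sqrt{\frac{1225}{9} + 225} - 4340 = \sqrt{\frac{3250}{9}} - 4340 = \frac{5 \sqrt{130}}{3} - 4340 = -4340 + \frac{5 \sqrt{130}}{3}$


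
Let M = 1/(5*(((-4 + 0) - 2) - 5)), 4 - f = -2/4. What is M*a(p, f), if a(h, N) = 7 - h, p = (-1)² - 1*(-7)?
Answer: 1/55 ≈ 0.018182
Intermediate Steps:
f = 9/2 (f = 4 - (-2)/4 = 4 - 1*(-½) = 4 + ½ = 9/2 ≈ 4.5000)
p = 8 (p = 1 + 7 = 8)
M = -1/55 (M = 1/(5*((-4 - 2) - 5)) = 1/(5*(-6 - 5)) = 1/(5*(-11)) = 1/(-55) = -1/55 ≈ -0.018182)
M*a(p, f) = -(7 - 1*8)/55 = -(7 - 8)/55 = -1/55*(-1) = 1/55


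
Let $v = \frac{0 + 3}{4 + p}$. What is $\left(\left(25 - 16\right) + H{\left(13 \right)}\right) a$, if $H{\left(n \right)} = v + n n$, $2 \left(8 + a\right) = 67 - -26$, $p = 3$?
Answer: $\frac{13739}{2} \approx 6869.5$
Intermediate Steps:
$v = \frac{3}{7}$ ($v = \frac{0 + 3}{4 + 3} = \frac{3}{7} \approx 0.42857$)
$a = \frac{77}{2}$ ($a = -8 + \frac{67 - -26}{2} = -8 + \frac{67 + 26}{2} = -8 + \frac{1}{2} \cdot 93 = -8 + \frac{93}{2} = \frac{77}{2} \approx 38.5$)
$H{\left(n \right)} = \frac{3}{7} + n^{2}$ ($H{\left(n \right)} = \frac{3}{7} + n n = \frac{3}{7} + n^{2}$)
$\left(\left(25 - 16\right) + H{\left(13 \right)}\right) a = \left(\left(25 - 16\right) + \left(\frac{3}{7} + 13^{2}\right)\right) \frac{77}{2} = \left(9 + \left(\frac{3}{7} + 169\right)\right) \frac{77}{2} = \left(9 + \frac{1186}{7}\right) \frac{77}{2} = \frac{1249}{7} \cdot \frac{77}{2} = \frac{13739}{2}$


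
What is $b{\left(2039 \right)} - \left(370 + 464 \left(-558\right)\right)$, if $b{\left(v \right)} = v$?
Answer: $260581$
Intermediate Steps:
$b{\left(2039 \right)} - \left(370 + 464 \left(-558\right)\right) = 2039 - \left(370 + 464 \left(-558\right)\right) = 2039 - \left(370 - 258912\right) = 2039 - -258542 = 2039 + 258542 = 260581$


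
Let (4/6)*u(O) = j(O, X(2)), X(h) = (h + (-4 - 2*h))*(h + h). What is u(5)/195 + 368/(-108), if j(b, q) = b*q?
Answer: -1520/351 ≈ -4.3305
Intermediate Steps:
X(h) = 2*h*(-4 - h) (X(h) = (-4 - h)*(2*h) = 2*h*(-4 - h))
u(O) = -36*O (u(O) = 3*(O*(-2*2*(4 + 2)))/2 = 3*(O*(-2*2*6))/2 = 3*(O*(-24))/2 = 3*(-24*O)/2 = -36*O)
u(5)/195 + 368/(-108) = -36*5/195 + 368/(-108) = -180*1/195 + 368*(-1/108) = -12/13 - 92/27 = -1520/351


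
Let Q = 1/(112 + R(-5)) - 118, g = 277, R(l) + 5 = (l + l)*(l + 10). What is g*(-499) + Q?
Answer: -7885436/57 ≈ -1.3834e+5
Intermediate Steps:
R(l) = -5 + 2*l*(10 + l) (R(l) = -5 + (l + l)*(l + 10) = -5 + (2*l)*(10 + l) = -5 + 2*l*(10 + l))
Q = -6725/57 (Q = 1/(112 + (-5 + 2*(-5)² + 20*(-5))) - 118 = 1/(112 + (-5 + 2*25 - 100)) - 118 = 1/(112 + (-5 + 50 - 100)) - 118 = 1/(112 - 55) - 118 = 1/57 - 118 = -6725/57 ≈ -117.98)
g*(-499) + Q = 277*(-499) - 6725/57 = -138223 - 6725/57 = -7885436/57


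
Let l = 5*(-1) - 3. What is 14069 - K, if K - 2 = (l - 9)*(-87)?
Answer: 12588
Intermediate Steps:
l = -8 (l = -5 - 3 = -8)
K = 1481 (K = 2 + (-8 - 9)*(-87) = 2 - 17*(-87) = 2 + 1479 = 1481)
14069 - K = 14069 - 1*1481 = 14069 - 1481 = 12588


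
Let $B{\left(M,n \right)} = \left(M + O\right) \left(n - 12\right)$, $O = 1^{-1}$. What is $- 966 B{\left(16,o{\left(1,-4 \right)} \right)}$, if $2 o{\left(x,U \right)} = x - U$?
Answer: $156009$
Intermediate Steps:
$O = 1$
$o{\left(x,U \right)} = \frac{x}{2} - \frac{U}{2}$ ($o{\left(x,U \right)} = \frac{x - U}{2} = \frac{x}{2} - \frac{U}{2}$)
$B{\left(M,n \right)} = \left(1 + M\right) \left(-12 + n\right)$ ($B{\left(M,n \right)} = \left(M + 1\right) \left(n - 12\right) = \left(1 + M\right) \left(-12 + n\right)$)
$- 966 B{\left(16,o{\left(1,-4 \right)} \right)} = - 966 \left(-12 + \left(\frac{1}{2} \cdot 1 - -2\right) - 192 + 16 \left(\frac{1}{2} \cdot 1 - -2\right)\right) = - 966 \left(-12 + \left(\frac{1}{2} + 2\right) - 192 + 16 \left(\frac{1}{2} + 2\right)\right) = - 966 \left(-12 + \frac{5}{2} - 192 + 16 \cdot \frac{5}{2}\right) = - 966 \left(-12 + \frac{5}{2} - 192 + 40\right) = \left(-966\right) \left(- \frac{323}{2}\right) = 156009$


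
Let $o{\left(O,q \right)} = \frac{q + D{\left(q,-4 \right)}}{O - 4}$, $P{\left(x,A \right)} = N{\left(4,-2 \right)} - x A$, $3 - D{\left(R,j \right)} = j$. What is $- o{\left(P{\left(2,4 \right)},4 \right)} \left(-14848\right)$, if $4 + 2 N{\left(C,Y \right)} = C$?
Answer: $- \frac{40832}{3} \approx -13611.0$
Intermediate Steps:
$N{\left(C,Y \right)} = -2 + \frac{C}{2}$
$D{\left(R,j \right)} = 3 - j$
$P{\left(x,A \right)} = - A x$ ($P{\left(x,A \right)} = \left(-2 + \frac{1}{2} \cdot 4\right) - x A = \left(-2 + 2\right) - A x = 0 - A x = - A x$)
$o{\left(O,q \right)} = \frac{7 + q}{-4 + O}$ ($o{\left(O,q \right)} = \frac{q + \left(3 - -4\right)}{O - 4} = \frac{q + \left(3 + 4\right)}{-4 + O} = \frac{q + 7}{-4 + O} = \frac{7 + q}{-4 + O}$)
$- o{\left(P{\left(2,4 \right)},4 \right)} \left(-14848\right) = - \frac{7 + 4}{-4 - 4 \cdot 2} \left(-14848\right) = - \frac{1}{-4 - 8} \cdot 11 \left(-14848\right) = - \frac{1}{-12} \cdot 11 \left(-14848\right) = - \left(- \frac{1}{12}\right) 11 \left(-14848\right) = - \frac{\left(-11\right) \left(-14848\right)}{12} = \left(-1\right) \frac{40832}{3} = - \frac{40832}{3}$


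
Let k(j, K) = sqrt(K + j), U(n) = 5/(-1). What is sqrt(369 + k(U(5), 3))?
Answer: sqrt(369 + I*sqrt(2)) ≈ 19.209 + 0.03681*I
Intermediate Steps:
U(n) = -5 (U(n) = 5*(-1) = -5)
sqrt(369 + k(U(5), 3)) = sqrt(369 + sqrt(3 - 5)) = sqrt(369 + sqrt(-2)) = sqrt(369 + I*sqrt(2))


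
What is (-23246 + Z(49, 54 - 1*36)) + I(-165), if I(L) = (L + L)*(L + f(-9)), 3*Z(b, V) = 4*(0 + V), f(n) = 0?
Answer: 31228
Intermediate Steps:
Z(b, V) = 4*V/3 (Z(b, V) = (4*(0 + V))/3 = (4*V)/3 = 4*V/3)
I(L) = 2*L² (I(L) = (L + L)*(L + 0) = (2*L)*L = 2*L²)
(-23246 + Z(49, 54 - 1*36)) + I(-165) = (-23246 + 4*(54 - 1*36)/3) + 2*(-165)² = (-23246 + 4*(54 - 36)/3) + 2*27225 = (-23246 + (4/3)*18) + 54450 = (-23246 + 24) + 54450 = -23222 + 54450 = 31228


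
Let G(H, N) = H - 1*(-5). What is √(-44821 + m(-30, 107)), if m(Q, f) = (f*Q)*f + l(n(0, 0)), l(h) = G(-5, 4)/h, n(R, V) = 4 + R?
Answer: I*√388291 ≈ 623.13*I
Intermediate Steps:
G(H, N) = 5 + H (G(H, N) = H + 5 = 5 + H)
l(h) = 0 (l(h) = (5 - 5)/h = 0/h = 0)
m(Q, f) = Q*f² (m(Q, f) = (f*Q)*f + 0 = (Q*f)*f + 0 = Q*f² + 0 = Q*f²)
√(-44821 + m(-30, 107)) = √(-44821 - 30*107²) = √(-44821 - 30*11449) = √(-44821 - 343470) = √(-388291) = I*√388291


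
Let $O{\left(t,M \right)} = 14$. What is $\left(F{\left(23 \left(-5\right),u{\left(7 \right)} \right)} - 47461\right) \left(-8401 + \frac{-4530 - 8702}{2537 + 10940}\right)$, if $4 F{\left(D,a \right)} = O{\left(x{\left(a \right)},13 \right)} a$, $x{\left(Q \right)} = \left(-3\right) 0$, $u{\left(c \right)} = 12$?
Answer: $\frac{5369419763271}{13477} \approx 3.9841 \cdot 10^{8}$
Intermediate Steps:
$x{\left(Q \right)} = 0$
$F{\left(D,a \right)} = \frac{7 a}{2}$ ($F{\left(D,a \right)} = \frac{14 a}{4} = \frac{7 a}{2}$)
$\left(F{\left(23 \left(-5\right),u{\left(7 \right)} \right)} - 47461\right) \left(-8401 + \frac{-4530 - 8702}{2537 + 10940}\right) = \left(\frac{7}{2} \cdot 12 - 47461\right) \left(-8401 + \frac{-4530 - 8702}{2537 + 10940}\right) = \left(42 - 47461\right) \left(-8401 - \frac{13232}{13477}\right) = - 47419 \left(-8401 - \frac{13232}{13477}\right) = \left(-47419\right) \left(- \frac{113233509}{13477}\right) = \frac{5369419763271}{13477}$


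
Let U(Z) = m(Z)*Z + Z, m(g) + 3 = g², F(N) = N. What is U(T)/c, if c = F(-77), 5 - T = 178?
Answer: 5177371/77 ≈ 67239.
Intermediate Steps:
T = -173 (T = 5 - 1*178 = 5 - 178 = -173)
c = -77
m(g) = -3 + g²
U(Z) = Z + Z*(-3 + Z²) (U(Z) = (-3 + Z²)*Z + Z = Z*(-3 + Z²) + Z = Z + Z*(-3 + Z²))
U(T)/c = -173*(-2 + (-173)²)/(-77) = -173*(-2 + 29929)*(-1/77) = -173*29927*(-1/77) = -5177371*(-1/77) = 5177371/77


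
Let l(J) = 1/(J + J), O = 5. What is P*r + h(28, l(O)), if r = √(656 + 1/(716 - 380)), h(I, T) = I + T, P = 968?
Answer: 281/10 + 242*√4628757/21 ≈ 24821.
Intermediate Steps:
l(J) = 1/(2*J)
r = √4628757/84 (r = √(656 + 1/336) = √(220417/336) = √4628757/84 ≈ 25.613)
P*r + h(28, l(O)) = 968*(√4628757/84) + (28 + (½)/5) = 242*√4628757/21 + (28 + (½)*(⅕)) = 242*√4628757/21 + (28 + ⅒) = 242*√4628757/21 + 281/10 = 281/10 + 242*√4628757/21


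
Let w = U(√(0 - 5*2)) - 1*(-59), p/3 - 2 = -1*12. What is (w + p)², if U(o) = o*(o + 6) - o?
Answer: 111 + 190*I*√10 ≈ 111.0 + 600.83*I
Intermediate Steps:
U(o) = -o + o*(6 + o) (U(o) = o*(6 + o) - o = -o + o*(6 + o))
p = -30 (p = 6 + 3*(-1*12) = 6 + 3*(-12) = 6 - 36 = -30)
w = 59 + I*√10*(5 + I*√10) (w = √(0 - 5*2)*(5 + √(0 - 5*2)) - 1*(-59) = √(0 - 10)*(5 + √(0 - 10)) + 59 = √(-10)*(5 + √(-10)) + 59 = (I*√10)*(5 + I*√10) + 59 = I*√10*(5 + I*√10) + 59 = 59 + I*√10*(5 + I*√10) ≈ 49.0 + 15.811*I)
(w + p)² = ((49 + 5*I*√10) - 30)² = (19 + 5*I*√10)²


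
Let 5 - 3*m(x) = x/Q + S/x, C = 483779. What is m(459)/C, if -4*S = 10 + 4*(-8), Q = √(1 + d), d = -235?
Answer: 4579/1332327366 + 51*I*√26/12578254 ≈ 3.4368e-6 + 2.0675e-5*I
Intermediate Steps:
Q = 3*I*√26 (Q = √(1 - 235) = √(-234) = 3*I*√26 ≈ 15.297*I)
S = 11/2 (S = -(10 + 4*(-8))/4 = -(10 - 32)/4 = -¼*(-22) = 11/2 ≈ 5.5000)
m(x) = 5/3 - 11/(6*x) + I*x*√26/234 (m(x) = 5/3 - (x/((3*I*√26)) + 11/(2*x))/3 = 5/3 - (x*(-I*√26/78) + 11/(2*x))/3 = 5/3 - (-I*x*√26/78 + 11/(2*x))/3 = 5/3 - (11/(2*x) - I*x*√26/78)/3 = 5/3 + (-11/(6*x) + I*x*√26/234) = 5/3 - 11/(6*x) + I*x*√26/234)
m(459)/C = ((1/234)*(-429 + 459*(390 + I*459*√26))/459)/483779 = ((1/234)*(1/459)*(-429 + 459*(390 + 459*I*√26)))*(1/483779) = ((1/234)*(1/459)*(-429 + (179010 + 210681*I*√26)))*(1/483779) = ((1/234)*(1/459)*(178581 + 210681*I*√26))*(1/483779) = (4579/2754 + 51*I*√26/26)*(1/483779) = 4579/1332327366 + 51*I*√26/12578254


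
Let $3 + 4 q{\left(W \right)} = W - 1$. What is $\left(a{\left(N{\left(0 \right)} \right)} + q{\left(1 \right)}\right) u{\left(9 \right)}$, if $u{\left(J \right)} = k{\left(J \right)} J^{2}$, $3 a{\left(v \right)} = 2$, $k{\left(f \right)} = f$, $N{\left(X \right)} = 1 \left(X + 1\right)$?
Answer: $- \frac{243}{4} \approx -60.75$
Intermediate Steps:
$N{\left(X \right)} = 1 + X$ ($N{\left(X \right)} = 1 \left(1 + X\right) = 1 + X$)
$q{\left(W \right)} = -1 + \frac{W}{4}$ ($q{\left(W \right)} = - \frac{3}{4} + \frac{W - 1}{4} = - \frac{3}{4} + \frac{-1 + W}{4} = - \frac{3}{4} + \left(- \frac{1}{4} + \frac{W}{4}\right) = -1 + \frac{W}{4}$)
$a{\left(v \right)} = \frac{2}{3}$ ($a{\left(v \right)} = \frac{1}{3} \cdot 2 = \frac{2}{3}$)
$u{\left(J \right)} = J^{3}$ ($u{\left(J \right)} = J J^{2} = J^{3}$)
$\left(a{\left(N{\left(0 \right)} \right)} + q{\left(1 \right)}\right) u{\left(9 \right)} = \left(\frac{2}{3} + \left(-1 + \frac{1}{4} \cdot 1\right)\right) 9^{3} = \left(\frac{2}{3} + \left(-1 + \frac{1}{4}\right)\right) 729 = \left(\frac{2}{3} - \frac{3}{4}\right) 729 = \left(- \frac{1}{12}\right) 729 = - \frac{243}{4}$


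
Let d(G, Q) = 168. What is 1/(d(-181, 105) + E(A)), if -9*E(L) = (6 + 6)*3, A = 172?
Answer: 1/164 ≈ 0.0060976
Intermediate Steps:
E(L) = -4 (E(L) = -(6 + 6)*3/9 = -4*3/3 = -1/9*36 = -4)
1/(d(-181, 105) + E(A)) = 1/(168 - 4) = 1/164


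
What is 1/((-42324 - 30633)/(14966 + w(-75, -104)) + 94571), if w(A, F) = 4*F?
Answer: 4850/458645031 ≈ 1.0575e-5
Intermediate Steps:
1/((-42324 - 30633)/(14966 + w(-75, -104)) + 94571) = 1/((-42324 - 30633)/(14966 + 4*(-104)) + 94571) = 1/(-72957/(14966 - 416) + 94571) = 1/(-72957/14550 + 94571) = 1/(-72957*1/14550 + 94571) = 1/(-24319/4850 + 94571) = 1/(458645031/4850) = 4850/458645031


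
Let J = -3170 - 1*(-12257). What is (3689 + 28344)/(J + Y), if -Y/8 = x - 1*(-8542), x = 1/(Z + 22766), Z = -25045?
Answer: -73003207/135028463 ≈ -0.54065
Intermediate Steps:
J = 9087 (J = -3170 + 12257 = 9087)
x = -1/2279 (x = 1/(-25045 + 22766) = 1/(-2279) = -1/2279 ≈ -0.00043879)
Y = -155737736/2279 (Y = -8*(-1/2279 - 1*(-8542)) = -8*(-1/2279 + 8542) = -8*19467217/2279 = -155737736/2279 ≈ -68336.)
(3689 + 28344)/(J + Y) = (3689 + 28344)/(9087 - 155737736/2279) = 32033/(-135028463/2279) = 32033*(-2279/135028463) = -73003207/135028463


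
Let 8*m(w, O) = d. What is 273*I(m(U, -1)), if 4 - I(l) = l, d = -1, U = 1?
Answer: 9009/8 ≈ 1126.1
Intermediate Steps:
m(w, O) = -⅛ (m(w, O) = (⅛)*(-1) = -⅛)
I(l) = 4 - l
273*I(m(U, -1)) = 273*(4 - 1*(-⅛)) = 273*(4 + ⅛) = 273*(33/8) = 9009/8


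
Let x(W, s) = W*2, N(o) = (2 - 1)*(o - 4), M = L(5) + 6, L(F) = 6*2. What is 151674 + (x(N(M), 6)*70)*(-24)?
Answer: 104634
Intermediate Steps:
L(F) = 12
M = 18 (M = 12 + 6 = 18)
N(o) = -4 + o (N(o) = 1*(-4 + o) = -4 + o)
x(W, s) = 2*W
151674 + (x(N(M), 6)*70)*(-24) = 151674 + ((2*(-4 + 18))*70)*(-24) = 151674 + ((2*14)*70)*(-24) = 151674 + (28*70)*(-24) = 151674 + 1960*(-24) = 151674 - 47040 = 104634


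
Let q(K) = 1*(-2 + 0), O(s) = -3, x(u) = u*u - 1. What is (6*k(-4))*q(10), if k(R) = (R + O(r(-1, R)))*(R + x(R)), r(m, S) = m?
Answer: 924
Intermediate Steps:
x(u) = -1 + u² (x(u) = u² - 1 = -1 + u²)
q(K) = -2 (q(K) = 1*(-2) = -2)
k(R) = (-3 + R)*(-1 + R + R²) (k(R) = (R - 3)*(R + (-1 + R²)) = (-3 + R)*(-1 + R + R²))
(6*k(-4))*q(10) = (6*(3 + (-4)³ - 4*(-4) - 2*(-4)²))*(-2) = (6*(3 - 64 + 16 - 2*16))*(-2) = (6*(3 - 64 + 16 - 32))*(-2) = (6*(-77))*(-2) = -462*(-2) = 924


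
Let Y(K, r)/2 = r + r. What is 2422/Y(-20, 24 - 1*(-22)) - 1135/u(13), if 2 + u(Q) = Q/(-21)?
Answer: 451885/1012 ≈ 446.53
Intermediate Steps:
Y(K, r) = 4*r (Y(K, r) = 2*(r + r) = 2*(2*r) = 4*r)
u(Q) = -2 - Q/21 (u(Q) = -2 + Q/(-21) = -2 + Q*(-1/21) = -2 - Q/21)
2422/Y(-20, 24 - 1*(-22)) - 1135/u(13) = 2422/((4*(24 - 1*(-22)))) - 1135/(-2 - 1/21*13) = 2422/((4*(24 + 22))) - 1135/(-2 - 13/21) = 2422/((4*46)) - 1135/(-55/21) = 2422/184 - 1135*(-21/55) = 2422*(1/184) + 4767/11 = 1211/92 + 4767/11 = 451885/1012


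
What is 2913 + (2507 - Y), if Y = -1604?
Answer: 7024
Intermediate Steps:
2913 + (2507 - Y) = 2913 + (2507 - 1*(-1604)) = 2913 + (2507 + 1604) = 2913 + 4111 = 7024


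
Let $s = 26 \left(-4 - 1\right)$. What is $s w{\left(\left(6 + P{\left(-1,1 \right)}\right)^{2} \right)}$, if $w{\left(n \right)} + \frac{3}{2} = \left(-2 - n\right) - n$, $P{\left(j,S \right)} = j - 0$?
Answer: $6955$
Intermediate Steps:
$s = -130$ ($s = 26 \left(-4 - 1\right) = 26 \left(-5\right) = -130$)
$P{\left(j,S \right)} = j$ ($P{\left(j,S \right)} = j + \left(-4 + 4\right) = j + 0 = j$)
$w{\left(n \right)} = - \frac{7}{2} - 2 n$ ($w{\left(n \right)} = - \frac{3}{2} - \left(2 + 2 n\right) = - \frac{7}{2} - 2 n$)
$s w{\left(\left(6 + P{\left(-1,1 \right)}\right)^{2} \right)} = - 130 \left(- \frac{7}{2} - 2 \left(6 - 1\right)^{2}\right) = - 130 \left(- \frac{7}{2} - 2 \cdot 5^{2}\right) = - 130 \left(- \frac{7}{2} - 50\right) = \left(-130\right) \left(- \frac{107}{2}\right) = 6955$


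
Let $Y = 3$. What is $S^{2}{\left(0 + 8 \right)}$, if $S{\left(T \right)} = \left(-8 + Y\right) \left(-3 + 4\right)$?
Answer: $25$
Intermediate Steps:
$S{\left(T \right)} = -5$ ($S{\left(T \right)} = \left(-8 + 3\right) \left(-3 + 4\right) = \left(-5\right) 1 = -5$)
$S^{2}{\left(0 + 8 \right)} = \left(-5\right)^{2} = 25$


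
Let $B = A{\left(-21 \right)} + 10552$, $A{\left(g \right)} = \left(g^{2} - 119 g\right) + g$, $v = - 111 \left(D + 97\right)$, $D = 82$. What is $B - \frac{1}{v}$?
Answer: $\frac{267655300}{19869} \approx 13471.0$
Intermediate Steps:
$v = -19869$ ($v = - 111 \left(82 + 97\right) = \left(-111\right) 179 = -19869$)
$A{\left(g \right)} = g^{2} - 118 g$
$B = 13471$ ($B = - 21 \left(-118 - 21\right) + 10552 = \left(-21\right) \left(-139\right) + 10552 = 2919 + 10552 = 13471$)
$B - \frac{1}{v} = 13471 - \frac{1}{-19869} = 13471 - - \frac{1}{19869} = 13471 + \frac{1}{19869} = \frac{267655300}{19869}$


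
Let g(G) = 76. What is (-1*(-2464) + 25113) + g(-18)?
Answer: 27653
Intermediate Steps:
(-1*(-2464) + 25113) + g(-18) = (-1*(-2464) + 25113) + 76 = (2464 + 25113) + 76 = 27577 + 76 = 27653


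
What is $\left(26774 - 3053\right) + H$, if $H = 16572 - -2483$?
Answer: $42776$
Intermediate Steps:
$H = 19055$ ($H = 16572 + 2483 = 19055$)
$\left(26774 - 3053\right) + H = \left(26774 - 3053\right) + 19055 = 23721 + 19055 = 42776$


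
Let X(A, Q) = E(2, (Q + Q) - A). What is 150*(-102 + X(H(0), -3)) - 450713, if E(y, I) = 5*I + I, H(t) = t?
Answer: -471413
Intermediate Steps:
E(y, I) = 6*I
X(A, Q) = -6*A + 12*Q (X(A, Q) = 6*((Q + Q) - A) = 6*(2*Q - A) = 6*(-A + 2*Q) = -6*A + 12*Q)
150*(-102 + X(H(0), -3)) - 450713 = 150*(-102 + (-6*0 + 12*(-3))) - 450713 = 150*(-102 + (0 - 36)) - 450713 = 150*(-102 - 36) - 450713 = 150*(-138) - 450713 = -20700 - 450713 = -471413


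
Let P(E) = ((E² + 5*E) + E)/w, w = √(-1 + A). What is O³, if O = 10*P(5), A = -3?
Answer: 20796875*I ≈ 2.0797e+7*I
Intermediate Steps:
w = 2*I (w = √(-1 - 3) = √(-4) = 2*I ≈ 2.0*I)
P(E) = -I*(E² + 6*E)/2 (P(E) = ((E² + 5*E) + E)/((2*I)) = (E² + 6*E)*(-I/2) = -I*(E² + 6*E)/2)
O = -275*I (O = 10*(-½*I*5*(6 + 5)) = 10*(-½*I*5*11) = 10*(-55*I/2) = -275*I ≈ -275.0*I)
O³ = (-275*I)³ = 20796875*I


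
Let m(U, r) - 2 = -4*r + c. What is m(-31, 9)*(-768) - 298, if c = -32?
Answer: 50390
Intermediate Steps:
m(U, r) = -30 - 4*r (m(U, r) = 2 + (-4*r - 32) = 2 + (-32 - 4*r) = -30 - 4*r)
m(-31, 9)*(-768) - 298 = (-30 - 4*9)*(-768) - 298 = (-30 - 36)*(-768) - 298 = -66*(-768) - 298 = 50688 - 298 = 50390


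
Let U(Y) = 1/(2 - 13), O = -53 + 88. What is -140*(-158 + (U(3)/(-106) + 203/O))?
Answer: 12422494/583 ≈ 21308.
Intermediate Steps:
O = 35
U(Y) = -1/11 (U(Y) = 1/(-11) = -1/11)
-140*(-158 + (U(3)/(-106) + 203/O)) = -140*(-158 + (-1/11/(-106) + 203/35)) = -140*(-158 + (-1/11*(-1/106) + 203*(1/35))) = -140*(-158 + (1/1166 + 29/5)) = -140*(-158 + 33819/5830) = -140*(-887321/5830) = 12422494/583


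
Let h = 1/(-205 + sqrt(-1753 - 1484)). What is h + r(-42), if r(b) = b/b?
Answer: 45057/45262 - I*sqrt(3237)/45262 ≈ 0.99547 - 0.001257*I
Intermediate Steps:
h = 1/(-205 + I*sqrt(3237)) (h = 1/(-205 + sqrt(-3237)) = 1/(-205 + I*sqrt(3237)) ≈ -0.0045292 - 0.001257*I)
r(b) = 1
h + r(-42) = (-205/45262 - I*sqrt(3237)/45262) + 1 = 45057/45262 - I*sqrt(3237)/45262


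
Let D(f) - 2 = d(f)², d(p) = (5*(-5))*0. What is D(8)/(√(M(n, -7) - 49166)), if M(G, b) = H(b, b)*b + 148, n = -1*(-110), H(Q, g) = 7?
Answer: -2*I*√49067/49067 ≈ -0.0090289*I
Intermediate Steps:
n = 110
M(G, b) = 148 + 7*b (M(G, b) = 7*b + 148 = 148 + 7*b)
d(p) = 0 (d(p) = -25*0 = 0)
D(f) = 2 (D(f) = 2 + 0² = 2 + 0 = 2)
D(8)/(√(M(n, -7) - 49166)) = 2/(√((148 + 7*(-7)) - 49166)) = 2/(√((148 - 49) - 49166)) = 2/(√(99 - 49166)) = 2/(√(-49067)) = 2/((I*√49067)) = 2*(-I*√49067/49067) = -2*I*√49067/49067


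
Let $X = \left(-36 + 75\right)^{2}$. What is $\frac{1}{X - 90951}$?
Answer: $- \frac{1}{89430} \approx -1.1182 \cdot 10^{-5}$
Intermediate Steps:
$X = 1521$ ($X = 39^{2} = 1521$)
$\frac{1}{X - 90951} = \frac{1}{1521 - 90951} = \frac{1}{-89430} = - \frac{1}{89430}$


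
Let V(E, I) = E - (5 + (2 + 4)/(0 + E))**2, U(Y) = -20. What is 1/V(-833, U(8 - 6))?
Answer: -693889/595306818 ≈ -0.0011656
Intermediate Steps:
V(E, I) = E - (5 + 6/E)**2
1/V(-833, U(8 - 6)) = 1/(-833 - 1*(6 + 5*(-833))**2/(-833)**2) = 1/(-833 - 1*1/693889*(6 - 4165)**2) = 1/(-833 - 1*1/693889*(-4159)**2) = 1/(-833 - 1*1/693889*17297281) = 1/(-833 - 17297281/693889) = 1/(-595306818/693889) = -693889/595306818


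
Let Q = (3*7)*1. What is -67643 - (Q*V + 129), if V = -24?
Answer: -67268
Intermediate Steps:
Q = 21 (Q = 21*1 = 21)
-67643 - (Q*V + 129) = -67643 - (21*(-24) + 129) = -67643 - (-504 + 129) = -67643 - 1*(-375) = -67643 + 375 = -67268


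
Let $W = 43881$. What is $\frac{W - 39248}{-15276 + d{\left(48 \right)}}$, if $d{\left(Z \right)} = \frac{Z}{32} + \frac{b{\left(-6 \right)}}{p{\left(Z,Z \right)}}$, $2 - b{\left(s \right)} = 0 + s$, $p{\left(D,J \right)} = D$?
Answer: $- \frac{13899}{45823} \approx -0.30332$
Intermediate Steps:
$b{\left(s \right)} = 2 - s$ ($b{\left(s \right)} = 2 - \left(0 + s\right) = 2 - s$)
$d{\left(Z \right)} = \frac{8}{Z} + \frac{Z}{32}$ ($d{\left(Z \right)} = \frac{Z}{32} + \frac{2 - -6}{Z} = Z \frac{1}{32} + \frac{2 + 6}{Z} = \frac{Z}{32} + \frac{8}{Z} = \frac{8}{Z} + \frac{Z}{32}$)
$\frac{W - 39248}{-15276 + d{\left(48 \right)}} = \frac{43881 - 39248}{-15276 + \left(\frac{8}{48} + \frac{1}{32} \cdot 48\right)} = \frac{4633}{-15276 + \left(8 \cdot \frac{1}{48} + \frac{3}{2}\right)} = \frac{4633}{-15276 + \left(\frac{1}{6} + \frac{3}{2}\right)} = \frac{4633}{-15276 + \frac{5}{3}} = \frac{4633}{- \frac{45823}{3}} = 4633 \left(- \frac{3}{45823}\right) = - \frac{13899}{45823}$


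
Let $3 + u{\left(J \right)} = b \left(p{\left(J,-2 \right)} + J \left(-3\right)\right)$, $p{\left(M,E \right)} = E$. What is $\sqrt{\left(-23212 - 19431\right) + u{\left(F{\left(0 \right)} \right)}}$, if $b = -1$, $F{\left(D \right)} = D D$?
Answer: $2 i \sqrt{10661} \approx 206.5 i$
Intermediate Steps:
$F{\left(D \right)} = D^{2}$
$u{\left(J \right)} = -1 + 3 J$ ($u{\left(J \right)} = -3 - \left(-2 + J \left(-3\right)\right) = -3 - \left(-2 - 3 J\right) = -3 + \left(2 + 3 J\right) = -1 + 3 J$)
$\sqrt{\left(-23212 - 19431\right) + u{\left(F{\left(0 \right)} \right)}} = \sqrt{\left(-23212 - 19431\right) - \left(1 - 3 \cdot 0^{2}\right)} = \sqrt{-42643 + \left(-1 + 3 \cdot 0\right)} = \sqrt{-42643 + \left(-1 + 0\right)} = \sqrt{-42643 - 1} = \sqrt{-42644} = 2 i \sqrt{10661}$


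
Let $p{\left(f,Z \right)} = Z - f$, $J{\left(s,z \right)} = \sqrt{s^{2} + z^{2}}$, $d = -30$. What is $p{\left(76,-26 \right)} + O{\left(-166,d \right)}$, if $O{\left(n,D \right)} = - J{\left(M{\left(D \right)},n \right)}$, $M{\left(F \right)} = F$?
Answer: $-102 - 2 \sqrt{7114} \approx -270.69$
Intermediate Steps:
$O{\left(n,D \right)} = - \sqrt{D^{2} + n^{2}}$
$p{\left(76,-26 \right)} + O{\left(-166,d \right)} = \left(-26 - 76\right) - \sqrt{\left(-30\right)^{2} + \left(-166\right)^{2}} = \left(-26 - 76\right) - \sqrt{900 + 27556} = -102 - \sqrt{28456} = -102 - 2 \sqrt{7114}$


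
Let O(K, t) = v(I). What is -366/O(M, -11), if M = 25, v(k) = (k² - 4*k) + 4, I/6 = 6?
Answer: -183/578 ≈ -0.31661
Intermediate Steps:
I = 36 (I = 6*6 = 36)
v(k) = 4 + k² - 4*k
O(K, t) = 1156 (O(K, t) = 4 + 36² - 4*36 = 4 + 1296 - 144 = 1156)
-366/O(M, -11) = -366/1156 = -366*1/1156 = -183/578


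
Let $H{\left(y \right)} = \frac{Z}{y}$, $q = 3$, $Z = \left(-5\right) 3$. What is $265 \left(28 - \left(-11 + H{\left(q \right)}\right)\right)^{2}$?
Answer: $513040$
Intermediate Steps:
$Z = -15$
$H{\left(y \right)} = - \frac{15}{y}$
$265 \left(28 - \left(-11 + H{\left(q \right)}\right)\right)^{2} = 265 \left(28 + \left(11 - - \frac{15}{3}\right)\right)^{2} = 265 \left(28 + \left(11 - \left(-15\right) \frac{1}{3}\right)\right)^{2} = 265 \left(28 + \left(11 - -5\right)\right)^{2} = 265 \left(28 + \left(11 + 5\right)\right)^{2} = 265 \left(28 + 16\right)^{2} = 265 \cdot 44^{2} = 265 \cdot 1936 = 513040$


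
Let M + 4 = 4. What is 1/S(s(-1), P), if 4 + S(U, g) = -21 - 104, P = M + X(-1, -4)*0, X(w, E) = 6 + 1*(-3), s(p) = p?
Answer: -1/129 ≈ -0.0077519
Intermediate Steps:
M = 0 (M = -4 + 4 = 0)
X(w, E) = 3 (X(w, E) = 6 - 3 = 3)
P = 0 (P = 0 + 3*0 = 0 + 0 = 0)
S(U, g) = -129 (S(U, g) = -4 + (-21 - 104) = -4 - 125 = -129)
1/S(s(-1), P) = 1/(-129) = -1/129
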